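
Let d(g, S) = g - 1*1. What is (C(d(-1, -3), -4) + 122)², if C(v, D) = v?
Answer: 14400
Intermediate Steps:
d(g, S) = -1 + g (d(g, S) = g - 1 = -1 + g)
(C(d(-1, -3), -4) + 122)² = ((-1 - 1) + 122)² = (-2 + 122)² = 120² = 14400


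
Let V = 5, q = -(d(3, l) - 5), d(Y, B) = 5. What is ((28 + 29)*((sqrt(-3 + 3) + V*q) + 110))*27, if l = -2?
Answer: 169290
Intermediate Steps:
q = 0 (q = -(5 - 5) = -1*0 = 0)
((28 + 29)*((sqrt(-3 + 3) + V*q) + 110))*27 = ((28 + 29)*((sqrt(-3 + 3) + 5*0) + 110))*27 = (57*((sqrt(0) + 0) + 110))*27 = (57*((0 + 0) + 110))*27 = (57*(0 + 110))*27 = (57*110)*27 = 6270*27 = 169290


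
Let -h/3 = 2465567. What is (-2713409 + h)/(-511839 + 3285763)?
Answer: -44735/12274 ≈ -3.6447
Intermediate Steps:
h = -7396701 (h = -3*2465567 = -7396701)
(-2713409 + h)/(-511839 + 3285763) = (-2713409 - 7396701)/(-511839 + 3285763) = -10110110/2773924 = -10110110*1/2773924 = -44735/12274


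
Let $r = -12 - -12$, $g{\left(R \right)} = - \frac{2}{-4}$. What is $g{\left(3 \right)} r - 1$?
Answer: $-1$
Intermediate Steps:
$g{\left(R \right)} = \frac{1}{2}$ ($g{\left(R \right)} = \left(-2\right) \left(- \frac{1}{4}\right) = \frac{1}{2}$)
$r = 0$ ($r = -12 + 12 = 0$)
$g{\left(3 \right)} r - 1 = \frac{1}{2} \cdot 0 - 1 = 0 - 1 = -1$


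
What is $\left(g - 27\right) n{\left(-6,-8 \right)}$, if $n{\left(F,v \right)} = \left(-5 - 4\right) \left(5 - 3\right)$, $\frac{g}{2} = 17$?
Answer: $-126$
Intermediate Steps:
$g = 34$ ($g = 2 \cdot 17 = 34$)
$n{\left(F,v \right)} = -18$ ($n{\left(F,v \right)} = \left(-9\right) 2 = -18$)
$\left(g - 27\right) n{\left(-6,-8 \right)} = \left(34 - 27\right) \left(-18\right) = 7 \left(-18\right) = -126$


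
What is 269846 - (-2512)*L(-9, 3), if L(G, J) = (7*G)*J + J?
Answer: -197386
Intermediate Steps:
L(G, J) = J + 7*G*J (L(G, J) = 7*G*J + J = J + 7*G*J)
269846 - (-2512)*L(-9, 3) = 269846 - (-2512)*3*(1 + 7*(-9)) = 269846 - (-2512)*3*(1 - 63) = 269846 - (-2512)*3*(-62) = 269846 - (-2512)*(-186) = 269846 - 1*467232 = 269846 - 467232 = -197386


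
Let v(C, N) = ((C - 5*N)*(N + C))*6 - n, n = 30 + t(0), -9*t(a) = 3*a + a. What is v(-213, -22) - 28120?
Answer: 117080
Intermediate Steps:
t(a) = -4*a/9 (t(a) = -(3*a + a)/9 = -4*a/9)
n = 30 (n = 30 - 4/9*0 = 30 + 0 = 30)
v(C, N) = -30 + 6*(C + N)*(C - 5*N) (v(C, N) = ((C - 5*N)*(N + C))*6 - 1*30 = ((C - 5*N)*(C + N))*6 - 30 = ((C + N)*(C - 5*N))*6 - 30 = 6*(C + N)*(C - 5*N) - 30 = -30 + 6*(C + N)*(C - 5*N))
v(-213, -22) - 28120 = (-30 - 30*(-22)**2 + 6*(-213)**2 - 24*(-213)*(-22)) - 28120 = (-30 - 30*484 + 6*45369 - 112464) - 28120 = (-30 - 14520 + 272214 - 112464) - 28120 = 145200 - 28120 = 117080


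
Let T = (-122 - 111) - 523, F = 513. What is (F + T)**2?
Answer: 59049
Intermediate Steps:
T = -756 (T = -233 - 523 = -756)
(F + T)**2 = (513 - 756)**2 = (-243)**2 = 59049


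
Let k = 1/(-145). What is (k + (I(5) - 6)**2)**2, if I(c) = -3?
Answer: 137921536/21025 ≈ 6559.9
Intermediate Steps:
k = -1/145 ≈ -0.0068966
(k + (I(5) - 6)**2)**2 = (-1/145 + (-3 - 6)**2)**2 = (-1/145 + (-9)**2)**2 = (-1/145 + 81)**2 = (11744/145)**2 = 137921536/21025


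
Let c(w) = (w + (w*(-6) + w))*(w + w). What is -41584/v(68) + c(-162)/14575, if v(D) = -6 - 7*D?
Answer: 252444968/3512575 ≈ 71.869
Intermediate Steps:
c(w) = -8*w² (c(w) = (w + (-6*w + w))*(2*w) = (w - 5*w)*(2*w) = (-4*w)*(2*w) = -8*w²)
-41584/v(68) + c(-162)/14575 = -41584/(-6 - 7*68) - 8*(-162)²/14575 = -41584/(-6 - 476) - 8*26244*(1/14575) = -41584/(-482) - 209952*1/14575 = -41584*(-1/482) - 209952/14575 = 20792/241 - 209952/14575 = 252444968/3512575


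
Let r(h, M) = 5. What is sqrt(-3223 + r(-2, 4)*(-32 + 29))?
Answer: I*sqrt(3238) ≈ 56.903*I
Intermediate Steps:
sqrt(-3223 + r(-2, 4)*(-32 + 29)) = sqrt(-3223 + 5*(-32 + 29)) = sqrt(-3223 + 5*(-3)) = sqrt(-3223 - 15) = sqrt(-3238) = I*sqrt(3238)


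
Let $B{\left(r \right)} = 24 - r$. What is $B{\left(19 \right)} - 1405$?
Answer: $-1400$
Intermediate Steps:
$B{\left(19 \right)} - 1405 = \left(24 - 19\right) - 1405 = 5 - 1405 = -1400$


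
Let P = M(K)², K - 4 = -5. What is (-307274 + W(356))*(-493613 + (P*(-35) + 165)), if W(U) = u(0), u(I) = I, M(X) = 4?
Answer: 151795814192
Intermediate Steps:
K = -1 (K = 4 - 5 = -1)
P = 16 (P = 4² = 16)
W(U) = 0
(-307274 + W(356))*(-493613 + (P*(-35) + 165)) = (-307274 + 0)*(-493613 + (16*(-35) + 165)) = -307274*(-493613 + (-560 + 165)) = -307274*(-493613 - 395) = -307274*(-494008) = 151795814192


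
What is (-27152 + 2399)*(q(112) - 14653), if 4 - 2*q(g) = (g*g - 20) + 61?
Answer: 1036828911/2 ≈ 5.1841e+8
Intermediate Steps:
q(g) = -37/2 - g**2/2 (q(g) = 2 - ((g*g - 20) + 61)/2 = 2 - ((g**2 - 20) + 61)/2 = 2 - ((-20 + g**2) + 61)/2 = 2 - (41 + g**2)/2 = 2 + (-41/2 - g**2/2) = -37/2 - g**2/2)
(-27152 + 2399)*(q(112) - 14653) = (-27152 + 2399)*((-37/2 - 1/2*112**2) - 14653) = -24753*((-37/2 - 1/2*12544) - 14653) = -24753*((-37/2 - 6272) - 14653) = -24753*(-12581/2 - 14653) = -24753*(-41887/2) = 1036828911/2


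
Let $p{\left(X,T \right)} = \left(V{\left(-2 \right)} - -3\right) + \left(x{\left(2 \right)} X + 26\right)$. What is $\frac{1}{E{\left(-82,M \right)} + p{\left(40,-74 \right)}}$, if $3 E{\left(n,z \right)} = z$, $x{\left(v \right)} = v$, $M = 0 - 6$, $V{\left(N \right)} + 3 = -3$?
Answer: $\frac{1}{101} \approx 0.009901$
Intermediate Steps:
$V{\left(N \right)} = -6$ ($V{\left(N \right)} = -3 - 3 = -6$)
$M = -6$
$E{\left(n,z \right)} = \frac{z}{3}$
$p{\left(X,T \right)} = 23 + 2 X$ ($p{\left(X,T \right)} = \left(-6 - -3\right) + \left(2 X + 26\right) = \left(-6 + 3\right) + \left(26 + 2 X\right) = -3 + \left(26 + 2 X\right) = 23 + 2 X$)
$\frac{1}{E{\left(-82,M \right)} + p{\left(40,-74 \right)}} = \frac{1}{\frac{1}{3} \left(-6\right) + \left(23 + 2 \cdot 40\right)} = \frac{1}{-2 + \left(23 + 80\right)} = \frac{1}{-2 + 103} = \frac{1}{101}$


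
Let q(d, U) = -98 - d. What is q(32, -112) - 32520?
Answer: -32650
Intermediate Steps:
q(32, -112) - 32520 = (-98 - 1*32) - 32520 = (-98 - 32) - 32520 = -130 - 32520 = -32650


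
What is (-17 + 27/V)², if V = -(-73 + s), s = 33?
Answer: 426409/1600 ≈ 266.51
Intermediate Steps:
V = 40 (V = -(-73 + 33) = -1*(-40) = 40)
(-17 + 27/V)² = (-17 + 27/40)² = (-653/40)² = 426409/1600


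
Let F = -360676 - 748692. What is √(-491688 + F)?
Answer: 4*I*√100066 ≈ 1265.3*I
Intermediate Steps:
F = -1109368
√(-491688 + F) = √(-491688 - 1109368) = √(-1601056) = 4*I*√100066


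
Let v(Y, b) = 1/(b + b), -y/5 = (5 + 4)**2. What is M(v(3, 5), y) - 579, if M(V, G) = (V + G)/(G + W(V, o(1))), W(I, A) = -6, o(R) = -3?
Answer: -2375641/4110 ≈ -578.01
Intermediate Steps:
y = -405 (y = -5*(5 + 4)**2 = -5*9**2 = -5*81 = -405)
v(Y, b) = 1/(2*b)
M(V, G) = (G + V)/(-6 + G) (M(V, G) = (V + G)/(G - 6) = (G + V)/(-6 + G))
M(v(3, 5), y) - 579 = (-405 + (1/2)/5)/(-6 - 405) - 579 = (-405 + (1/2)*(1/5))/(-411) - 579 = -(-405 + 1/10)/411 - 579 = -1/411*(-4049/10) - 579 = 4049/4110 - 579 = -2375641/4110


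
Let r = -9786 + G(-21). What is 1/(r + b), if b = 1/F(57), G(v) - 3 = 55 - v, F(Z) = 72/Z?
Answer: -24/232949 ≈ -0.00010303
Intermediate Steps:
G(v) = 58 - v (G(v) = 3 + (55 - v) = 58 - v)
b = 19/24 (b = 1/(72/57) = 1/(72*(1/57)) = 1/(24/19) = 19/24 ≈ 0.79167)
r = -9707 (r = -9786 + (58 - 1*(-21)) = -9786 + (58 + 21) = -9786 + 79 = -9707)
1/(r + b) = 1/(-9707 + 19/24) = 1/(-232949/24) = -24/232949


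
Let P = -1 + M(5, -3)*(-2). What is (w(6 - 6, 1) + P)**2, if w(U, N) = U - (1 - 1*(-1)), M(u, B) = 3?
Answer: 81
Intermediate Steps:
w(U, N) = -2 + U (w(U, N) = U - (1 + 1) = U - 1*2 = U - 2 = -2 + U)
P = -7 (P = -1 + 3*(-2) = -1 - 6 = -7)
(w(6 - 6, 1) + P)**2 = ((-2 + (6 - 6)) - 7)**2 = ((-2 + 0) - 7)**2 = (-2 - 7)**2 = (-9)**2 = 81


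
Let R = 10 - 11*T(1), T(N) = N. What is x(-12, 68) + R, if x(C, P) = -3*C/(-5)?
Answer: -41/5 ≈ -8.2000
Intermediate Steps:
x(C, P) = 3*C/5 (x(C, P) = -3*C*(-⅕) = 3*C/5)
R = -1 (R = 10 - 11*1 = 10 - 11 = -1)
x(-12, 68) + R = (⅗)*(-12) - 1 = -36/5 - 1 = -41/5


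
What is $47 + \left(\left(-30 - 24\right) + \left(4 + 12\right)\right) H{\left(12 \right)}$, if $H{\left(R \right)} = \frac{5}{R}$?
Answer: $\frac{187}{6} \approx 31.167$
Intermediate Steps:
$47 + \left(\left(-30 - 24\right) + \left(4 + 12\right)\right) H{\left(12 \right)} = 47 + \left(\left(-30 - 24\right) + \left(4 + 12\right)\right) \frac{5}{12} = 47 + \left(-54 + 16\right) 5 \cdot \frac{1}{12} = 47 - \frac{95}{6} = \frac{187}{6}$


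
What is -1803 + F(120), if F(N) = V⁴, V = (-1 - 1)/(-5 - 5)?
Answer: -1126874/625 ≈ -1803.0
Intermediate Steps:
V = ⅕ (V = -2/(-10) = -2*(-⅒) = ⅕ ≈ 0.20000)
F(N) = 1/625 (F(N) = (⅕)⁴ = 1/625)
-1803 + F(120) = -1803 + 1/625 = -1126874/625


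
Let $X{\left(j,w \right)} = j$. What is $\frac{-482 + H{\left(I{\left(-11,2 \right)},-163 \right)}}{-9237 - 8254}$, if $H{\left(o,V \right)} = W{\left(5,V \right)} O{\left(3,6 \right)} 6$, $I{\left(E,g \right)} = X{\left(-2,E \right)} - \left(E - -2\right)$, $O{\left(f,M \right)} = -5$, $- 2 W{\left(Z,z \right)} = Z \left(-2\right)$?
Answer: $\frac{632}{17491} \approx 0.036133$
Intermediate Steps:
$W{\left(Z,z \right)} = Z$ ($W{\left(Z,z \right)} = - \frac{Z \left(-2\right)}{2} = - \frac{\left(-2\right) Z}{2} = Z$)
$I{\left(E,g \right)} = -4 - E$ ($I{\left(E,g \right)} = -2 - \left(E - -2\right) = -2 - \left(E + 2\right) = -2 - \left(2 + E\right) = -4 - E$)
$H{\left(o,V \right)} = -150$ ($H{\left(o,V \right)} = 5 \left(-5\right) 6 = \left(-25\right) 6 = -150$)
$\frac{-482 + H{\left(I{\left(-11,2 \right)},-163 \right)}}{-9237 - 8254} = \frac{-482 - 150}{-9237 - 8254} = - \frac{632}{-17491} = \left(-632\right) \left(- \frac{1}{17491}\right) = \frac{632}{17491}$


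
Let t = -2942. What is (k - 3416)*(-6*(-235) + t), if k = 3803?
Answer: -592884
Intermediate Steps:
(k - 3416)*(-6*(-235) + t) = (3803 - 3416)*(-6*(-235) - 2942) = 387*(1410 - 2942) = 387*(-1532) = -592884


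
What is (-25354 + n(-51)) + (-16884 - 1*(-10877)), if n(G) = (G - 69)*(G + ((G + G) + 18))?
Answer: -15161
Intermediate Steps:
n(G) = (-69 + G)*(18 + 3*G) (n(G) = (-69 + G)*(G + (2*G + 18)) = (-69 + G)*(G + (18 + 2*G)) = (-69 + G)*(18 + 3*G))
(-25354 + n(-51)) + (-16884 - 1*(-10877)) = (-25354 + (-1242 - 189*(-51) + 3*(-51)²)) + (-16884 - 1*(-10877)) = (-25354 + (-1242 + 9639 + 3*2601)) + (-16884 + 10877) = (-25354 + (-1242 + 9639 + 7803)) - 6007 = (-25354 + 16200) - 6007 = -9154 - 6007 = -15161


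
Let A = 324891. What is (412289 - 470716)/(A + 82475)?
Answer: -58427/407366 ≈ -0.14343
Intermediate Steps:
(412289 - 470716)/(A + 82475) = (412289 - 470716)/(324891 + 82475) = -58427/407366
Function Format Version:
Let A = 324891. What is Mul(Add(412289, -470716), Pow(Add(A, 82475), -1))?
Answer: Rational(-58427, 407366) ≈ -0.14343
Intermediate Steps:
Mul(Add(412289, -470716), Pow(Add(A, 82475), -1)) = Mul(Add(412289, -470716), Pow(Add(324891, 82475), -1)) = Mul(-58427, Pow(407366, -1)) = Mul(-58427, Rational(1, 407366)) = Rational(-58427, 407366)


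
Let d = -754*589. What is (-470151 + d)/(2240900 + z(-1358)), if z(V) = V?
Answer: -914257/2239542 ≈ -0.40823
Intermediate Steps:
d = -444106
(-470151 + d)/(2240900 + z(-1358)) = (-470151 - 444106)/(2240900 - 1358) = -914257/2239542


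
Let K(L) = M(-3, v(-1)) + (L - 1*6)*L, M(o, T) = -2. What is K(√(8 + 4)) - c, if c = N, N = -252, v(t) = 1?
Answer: 262 - 12*√3 ≈ 241.22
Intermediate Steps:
K(L) = -2 + L*(-6 + L) (K(L) = -2 + (L - 1*6)*L = -2 + (L - 6)*L = -2 + (-6 + L)*L = -2 + L*(-6 + L))
c = -252
K(√(8 + 4)) - c = (-2 + (√(8 + 4))² - 6*√(8 + 4)) - 1*(-252) = (-2 + (√12)² - 12*√3) + 252 = (-2 + (2*√3)² - 12*√3) + 252 = (-2 + 12 - 12*√3) + 252 = (10 - 12*√3) + 252 = 262 - 12*√3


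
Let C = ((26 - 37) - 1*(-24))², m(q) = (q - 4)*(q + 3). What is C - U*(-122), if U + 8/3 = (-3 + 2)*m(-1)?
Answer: 3191/3 ≈ 1063.7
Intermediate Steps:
m(q) = (-4 + q)*(3 + q)
U = 22/3 (U = -8/3 + (-3 + 2)*(-12 + (-1)² - 1*(-1)) = -8/3 - (-12 + 1 + 1) = -8/3 - 1*(-10) = -8/3 + 10 = 22/3 ≈ 7.3333)
C = 169 (C = (-11 + 24)² = 13² = 169)
C - U*(-122) = 169 - 22*(-122)/3 = 169 - 1*(-2684/3) = 169 + 2684/3 = 3191/3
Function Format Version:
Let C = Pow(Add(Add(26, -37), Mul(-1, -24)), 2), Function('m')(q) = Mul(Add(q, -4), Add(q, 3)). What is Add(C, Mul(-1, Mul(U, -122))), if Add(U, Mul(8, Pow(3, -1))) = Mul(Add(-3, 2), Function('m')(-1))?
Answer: Rational(3191, 3) ≈ 1063.7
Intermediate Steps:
Function('m')(q) = Mul(Add(-4, q), Add(3, q))
U = Rational(22, 3) (U = Add(Rational(-8, 3), Mul(Add(-3, 2), Add(-12, Pow(-1, 2), Mul(-1, -1)))) = Add(Rational(-8, 3), Mul(-1, Add(-12, 1, 1))) = Add(Rational(-8, 3), Mul(-1, -10)) = Add(Rational(-8, 3), 10) = Rational(22, 3) ≈ 7.3333)
C = 169 (C = Pow(Add(-11, 24), 2) = Pow(13, 2) = 169)
Add(C, Mul(-1, Mul(U, -122))) = Add(169, Mul(-1, Mul(Rational(22, 3), -122))) = Add(169, Mul(-1, Rational(-2684, 3))) = Add(169, Rational(2684, 3)) = Rational(3191, 3)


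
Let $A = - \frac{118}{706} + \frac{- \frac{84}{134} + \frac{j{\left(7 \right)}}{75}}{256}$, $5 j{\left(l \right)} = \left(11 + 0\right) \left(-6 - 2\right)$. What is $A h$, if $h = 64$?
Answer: $- \frac{193564519}{17738250} \approx -10.912$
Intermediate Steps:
$j{\left(l \right)} = - \frac{88}{5}$ ($j{\left(l \right)} = \frac{\left(11 + 0\right) \left(-6 - 2\right)}{5} = \frac{11 \left(-8\right)}{5} = \frac{1}{5} \left(-88\right) = - \frac{88}{5}$)
$A = - \frac{193564519}{1135248000}$ ($A = - \frac{118}{706} + \frac{- \frac{84}{134} - \frac{88}{5 \cdot 75}}{256} = \left(-118\right) \frac{1}{706} + \left(\left(-84\right) \frac{1}{134} - \frac{88}{375}\right) \frac{1}{256} = - \frac{59}{353} + \left(- \frac{42}{67} - \frac{88}{375}\right) \frac{1}{256} = - \frac{59}{353} - \frac{10823}{3216000} = - \frac{193564519}{1135248000} \approx -0.1705$)
$A h = \left(- \frac{193564519}{1135248000}\right) 64 = - \frac{193564519}{17738250}$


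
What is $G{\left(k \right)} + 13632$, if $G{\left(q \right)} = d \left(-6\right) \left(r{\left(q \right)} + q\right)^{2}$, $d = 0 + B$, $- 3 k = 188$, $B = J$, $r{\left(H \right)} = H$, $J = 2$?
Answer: $- \frac{524608}{3} \approx -1.7487 \cdot 10^{5}$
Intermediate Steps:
$B = 2$
$k = - \frac{188}{3}$ ($k = \left(- \frac{1}{3}\right) 188 = - \frac{188}{3} \approx -62.667$)
$d = 2$ ($d = 0 + 2 = 2$)
$G{\left(q \right)} = - 48 q^{2}$ ($G{\left(q \right)} = 2 \left(-6\right) \left(q + q\right)^{2} = - 12 \left(2 q\right)^{2} = - 12 \cdot 4 q^{2} = - 48 q^{2}$)
$G{\left(k \right)} + 13632 = - 48 \left(- \frac{188}{3}\right)^{2} + 13632 = \left(-48\right) \frac{35344}{9} + 13632 = - \frac{565504}{3} + 13632 = - \frac{524608}{3}$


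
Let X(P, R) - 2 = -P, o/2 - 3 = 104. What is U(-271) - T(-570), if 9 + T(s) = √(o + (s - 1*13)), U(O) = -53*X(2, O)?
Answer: 9 - 3*I*√41 ≈ 9.0 - 19.209*I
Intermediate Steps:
o = 214 (o = 6 + 2*104 = 6 + 208 = 214)
X(P, R) = 2 - P
U(O) = 0 (U(O) = -53*(2 - 1*2) = -53*(2 - 2) = -53*0 = 0)
T(s) = -9 + √(201 + s) (T(s) = -9 + √(214 + (s - 1*13)) = -9 + √(214 + (s - 13)) = -9 + √(214 + (-13 + s)) = -9 + √(201 + s))
U(-271) - T(-570) = 0 - (-9 + √(201 - 570)) = 0 - (-9 + √(-369)) = 0 - (-9 + 3*I*√41) = 0 + (9 - 3*I*√41) = 9 - 3*I*√41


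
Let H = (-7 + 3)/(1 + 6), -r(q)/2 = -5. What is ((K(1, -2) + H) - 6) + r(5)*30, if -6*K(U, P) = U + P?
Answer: 12331/42 ≈ 293.60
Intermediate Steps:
r(q) = 10 (r(q) = -2*(-5) = 10)
H = -4/7 ≈ -0.57143
K(U, P) = -P/6 - U/6 (K(U, P) = -(U + P)/6 = -(P + U)/6 = -P/6 - U/6)
((K(1, -2) + H) - 6) + r(5)*30 = (((-⅙*(-2) - ⅙*1) - 4/7) - 6) + 10*30 = (((⅓ - ⅙) - 4/7) - 6) + 300 = ((⅙ - 4/7) - 6) + 300 = (-17/42 - 6) + 300 = -269/42 + 300 = 12331/42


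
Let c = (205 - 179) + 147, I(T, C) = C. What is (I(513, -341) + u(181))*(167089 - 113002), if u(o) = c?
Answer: -9086616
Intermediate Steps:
c = 173 (c = 26 + 147 = 173)
u(o) = 173
(I(513, -341) + u(181))*(167089 - 113002) = (-341 + 173)*(167089 - 113002) = -168*54087 = -9086616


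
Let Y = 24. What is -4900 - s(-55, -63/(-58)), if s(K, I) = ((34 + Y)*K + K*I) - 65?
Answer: -91945/58 ≈ -1585.3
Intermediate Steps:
s(K, I) = -65 + 58*K + I*K (s(K, I) = ((34 + 24)*K + K*I) - 65 = (58*K + I*K) - 65 = -65 + 58*K + I*K)
-4900 - s(-55, -63/(-58)) = -4900 - (-65 + 58*(-55) - 63/(-58)*(-55)) = -4900 - (-65 - 3190 - 63*(-1/58)*(-55)) = -4900 - (-65 - 3190 + (63/58)*(-55)) = -4900 - (-65 - 3190 - 3465/58) = -4900 - 1*(-192255/58) = -4900 + 192255/58 = -91945/58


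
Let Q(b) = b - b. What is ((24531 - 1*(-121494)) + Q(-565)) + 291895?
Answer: 437920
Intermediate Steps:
Q(b) = 0
((24531 - 1*(-121494)) + Q(-565)) + 291895 = ((24531 - 1*(-121494)) + 0) + 291895 = ((24531 + 121494) + 0) + 291895 = (146025 + 0) + 291895 = 146025 + 291895 = 437920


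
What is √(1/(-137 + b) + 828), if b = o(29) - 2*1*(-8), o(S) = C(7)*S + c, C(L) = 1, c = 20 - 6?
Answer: √5037474/78 ≈ 28.775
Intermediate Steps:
c = 14
o(S) = 14 + S (o(S) = 1*S + 14 = S + 14 = 14 + S)
b = 59 (b = (14 + 29) - 2*1*(-8) = 43 - 2*(-8) = 43 + 16 = 59)
√(1/(-137 + b) + 828) = √(1/(-137 + 59) + 828) = √(1/(-78) + 828) = √(-1/78 + 828) = √(64583/78) = √5037474/78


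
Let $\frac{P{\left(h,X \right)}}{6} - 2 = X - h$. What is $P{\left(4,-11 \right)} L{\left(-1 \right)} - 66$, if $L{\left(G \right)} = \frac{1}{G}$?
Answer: $12$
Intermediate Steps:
$P{\left(h,X \right)} = 12 - 6 h + 6 X$ ($P{\left(h,X \right)} = 12 + 6 \left(X - h\right) = 12 + \left(- 6 h + 6 X\right) = 12 - 6 h + 6 X$)
$P{\left(4,-11 \right)} L{\left(-1 \right)} - 66 = \frac{12 - 24 + 6 \left(-11\right)}{-1} - 66 = \left(12 - 24 - 66\right) \left(-1\right) - 66 = \left(-78\right) \left(-1\right) - 66 = 78 - 66 = 12$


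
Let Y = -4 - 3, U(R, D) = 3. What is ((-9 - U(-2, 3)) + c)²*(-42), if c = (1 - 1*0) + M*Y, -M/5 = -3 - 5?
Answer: -3556602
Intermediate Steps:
M = 40 (M = -5*(-3 - 5) = -5*(-8) = 40)
Y = -7
c = -279 (c = (1 - 1*0) + 40*(-7) = (1 + 0) - 280 = 1 - 280 = -279)
((-9 - U(-2, 3)) + c)²*(-42) = ((-9 - 1*3) - 279)²*(-42) = ((-9 - 3) - 279)²*(-42) = (-12 - 279)²*(-42) = (-291)²*(-42) = 84681*(-42) = -3556602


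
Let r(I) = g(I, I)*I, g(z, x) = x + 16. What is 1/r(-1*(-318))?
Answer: 1/106212 ≈ 9.4151e-6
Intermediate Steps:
g(z, x) = 16 + x
r(I) = I*(16 + I) (r(I) = (16 + I)*I = I*(16 + I))
1/r(-1*(-318)) = 1/((-1*(-318))*(16 - 1*(-318))) = 1/(318*(16 + 318)) = 1/(318*334) = 1/106212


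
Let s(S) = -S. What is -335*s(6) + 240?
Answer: 2250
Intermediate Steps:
-335*s(6) + 240 = -(-335)*6 + 240 = -335*(-6) + 240 = 2010 + 240 = 2250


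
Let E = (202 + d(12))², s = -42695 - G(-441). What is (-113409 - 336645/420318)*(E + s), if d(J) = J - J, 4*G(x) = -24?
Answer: 9983835625855/46702 ≈ 2.1378e+8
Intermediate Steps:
G(x) = -6 (G(x) = (¼)*(-24) = -6)
s = -42689 (s = -42695 - 1*(-6) = -42695 + 6 = -42689)
d(J) = 0
E = 40804 (E = (202 + 0)² = 202² = 40804)
(-113409 - 336645/420318)*(E + s) = (-113409 - 336645/420318)*(40804 - 42689) = (-113409 - 336645*1/420318)*(-1885) = (-113409 - 37405/46702)*(-1885) = -5296464523/46702*(-1885) = 9983835625855/46702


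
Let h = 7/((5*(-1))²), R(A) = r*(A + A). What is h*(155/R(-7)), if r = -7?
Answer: 31/70 ≈ 0.44286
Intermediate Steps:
R(A) = -14*A (R(A) = -7*(A + A) = -14*A)
h = 7/25 (h = 7/((-5)²) = 7/25 ≈ 0.28000)
h*(155/R(-7)) = 7*(155/((-14*(-7))))/25 = 7*(155/98)/25 = 7*(155*(1/98))/25 = (7/25)*(155/98) = 31/70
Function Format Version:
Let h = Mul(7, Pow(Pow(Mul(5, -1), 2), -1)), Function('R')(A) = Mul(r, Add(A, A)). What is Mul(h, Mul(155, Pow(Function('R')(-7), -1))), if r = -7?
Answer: Rational(31, 70) ≈ 0.44286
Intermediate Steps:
Function('R')(A) = Mul(-14, A) (Function('R')(A) = Mul(-7, Add(A, A)) = Mul(-7, Mul(2, A)) = Mul(-14, A))
h = Rational(7, 25) (h = Mul(7, Pow(Pow(-5, 2), -1)) = Mul(7, Pow(25, -1)) = Mul(7, Rational(1, 25)) = Rational(7, 25) ≈ 0.28000)
Mul(h, Mul(155, Pow(Function('R')(-7), -1))) = Mul(Rational(7, 25), Mul(155, Pow(Mul(-14, -7), -1))) = Mul(Rational(7, 25), Mul(155, Pow(98, -1))) = Mul(Rational(7, 25), Mul(155, Rational(1, 98))) = Mul(Rational(7, 25), Rational(155, 98)) = Rational(31, 70)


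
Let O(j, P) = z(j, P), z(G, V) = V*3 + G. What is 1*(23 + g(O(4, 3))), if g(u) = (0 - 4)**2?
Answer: 39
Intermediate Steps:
z(G, V) = G + 3*V (z(G, V) = 3*V + G = G + 3*V)
O(j, P) = j + 3*P
g(u) = 16 (g(u) = (-4)**2 = 16)
1*(23 + g(O(4, 3))) = 1*(23 + 16) = 1*39 = 39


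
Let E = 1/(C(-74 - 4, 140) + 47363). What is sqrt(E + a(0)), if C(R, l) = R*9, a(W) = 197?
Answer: sqrt(428918084098)/46661 ≈ 14.036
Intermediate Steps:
C(R, l) = 9*R
E = 1/46661 (E = 1/(9*(-74 - 4) + 47363) = 1/(9*(-78) + 47363) = 1/(-702 + 47363) = 1/46661 ≈ 2.1431e-5)
sqrt(E + a(0)) = sqrt(1/46661 + 197) = sqrt(9192218/46661) = sqrt(428918084098)/46661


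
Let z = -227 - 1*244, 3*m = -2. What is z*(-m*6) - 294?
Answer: -2178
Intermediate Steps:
m = -⅔ (m = (⅓)*(-2) = -⅔ ≈ -0.66667)
z = -471 (z = -227 - 244 = -471)
z*(-m*6) - 294 = -471*(-1*(-⅔))*6 - 294 = -314*6 - 294 = -471*4 - 294 = -1884 - 294 = -2178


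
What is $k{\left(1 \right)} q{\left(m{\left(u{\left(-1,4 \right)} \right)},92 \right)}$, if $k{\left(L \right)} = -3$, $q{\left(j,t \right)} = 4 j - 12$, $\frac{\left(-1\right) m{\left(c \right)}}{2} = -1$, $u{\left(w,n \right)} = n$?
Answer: $12$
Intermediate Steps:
$m{\left(c \right)} = 2$ ($m{\left(c \right)} = \left(-2\right) \left(-1\right) = 2$)
$q{\left(j,t \right)} = -12 + 4 j$
$k{\left(1 \right)} q{\left(m{\left(u{\left(-1,4 \right)} \right)},92 \right)} = - 3 \left(-12 + 4 \cdot 2\right) = - 3 \left(-12 + 8\right) = \left(-3\right) \left(-4\right) = 12$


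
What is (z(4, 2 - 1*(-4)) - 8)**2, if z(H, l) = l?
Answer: 4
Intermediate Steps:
(z(4, 2 - 1*(-4)) - 8)**2 = ((2 - 1*(-4)) - 8)**2 = ((2 + 4) - 8)**2 = (6 - 8)**2 = (-2)**2 = 4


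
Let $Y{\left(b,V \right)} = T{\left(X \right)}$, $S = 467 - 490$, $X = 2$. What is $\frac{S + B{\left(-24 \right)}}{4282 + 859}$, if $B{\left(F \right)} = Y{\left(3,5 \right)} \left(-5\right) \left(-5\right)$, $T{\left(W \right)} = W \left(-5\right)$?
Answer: $- \frac{273}{5141} \approx -0.053102$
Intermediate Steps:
$T{\left(W \right)} = - 5 W$
$S = -23$ ($S = 467 - 490 = -23$)
$Y{\left(b,V \right)} = -10$ ($Y{\left(b,V \right)} = \left(-5\right) 2 = -10$)
$B{\left(F \right)} = -250$ ($B{\left(F \right)} = \left(-10\right) \left(-5\right) \left(-5\right) = 50 \left(-5\right) = -250$)
$\frac{S + B{\left(-24 \right)}}{4282 + 859} = \frac{-23 - 250}{4282 + 859} = - \frac{273}{5141}$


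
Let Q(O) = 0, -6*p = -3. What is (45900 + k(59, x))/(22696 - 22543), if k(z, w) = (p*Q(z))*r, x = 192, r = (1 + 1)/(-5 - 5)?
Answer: 300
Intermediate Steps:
p = ½ (p = -⅙*(-3) = ½ ≈ 0.50000)
r = -⅕ (r = 2/(-10) = 2*(-⅒) = -⅕ ≈ -0.20000)
k(z, w) = 0 (k(z, w) = ((½)*0)*(-⅕) = 0*(-⅕) = 0)
(45900 + k(59, x))/(22696 - 22543) = (45900 + 0)/(22696 - 22543) = 45900/153 = 45900*(1/153) = 300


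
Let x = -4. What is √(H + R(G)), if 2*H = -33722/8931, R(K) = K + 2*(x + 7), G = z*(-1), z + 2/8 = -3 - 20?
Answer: √51656217/1374 ≈ 5.2309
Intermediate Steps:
z = -93/4 (z = -¼ + (-3 - 20) = -¼ - 23 = -93/4 ≈ -23.250)
G = 93/4 (G = -93/4*(-1) = 93/4 ≈ 23.250)
R(K) = 6 + K (R(K) = K + 2*(-4 + 7) = K + 2*3 = K + 6 = 6 + K)
H = -1297/687 (H = (-33722/8931)/2 = (-33722*1/8931)/2 = (½)*(-2594/687) = -1297/687 ≈ -1.8879)
√(H + R(G)) = √(-1297/687 + (6 + 93/4)) = √(-1297/687 + 117/4) = √(75191/2748) = √51656217/1374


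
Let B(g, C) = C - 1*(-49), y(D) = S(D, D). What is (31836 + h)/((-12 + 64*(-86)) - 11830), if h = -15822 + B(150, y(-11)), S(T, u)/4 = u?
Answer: -16019/17346 ≈ -0.92350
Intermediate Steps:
S(T, u) = 4*u
y(D) = 4*D
B(g, C) = 49 + C (B(g, C) = C + 49 = 49 + C)
h = -15817 (h = -15822 + (49 + 4*(-11)) = -15822 + (49 - 44) = -15822 + 5 = -15817)
(31836 + h)/((-12 + 64*(-86)) - 11830) = (31836 - 15817)/((-12 + 64*(-86)) - 11830) = 16019/((-12 - 5504) - 11830) = 16019/(-5516 - 11830) = 16019/(-17346) = 16019*(-1/17346) = -16019/17346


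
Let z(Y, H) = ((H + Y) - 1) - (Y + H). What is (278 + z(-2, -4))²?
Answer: 76729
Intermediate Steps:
z(Y, H) = -1 (z(Y, H) = (-1 + H + Y) - (H + Y) = (-1 + H + Y) + (-H - Y) = -1)
(278 + z(-2, -4))² = (278 - 1)² = 277² = 76729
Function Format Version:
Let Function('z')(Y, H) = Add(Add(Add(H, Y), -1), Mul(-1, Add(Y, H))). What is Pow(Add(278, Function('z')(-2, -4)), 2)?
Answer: 76729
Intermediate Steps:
Function('z')(Y, H) = -1 (Function('z')(Y, H) = Add(Add(-1, H, Y), Mul(-1, Add(H, Y))) = Add(Add(-1, H, Y), Add(Mul(-1, H), Mul(-1, Y))) = -1)
Pow(Add(278, Function('z')(-2, -4)), 2) = Pow(Add(278, -1), 2) = Pow(277, 2) = 76729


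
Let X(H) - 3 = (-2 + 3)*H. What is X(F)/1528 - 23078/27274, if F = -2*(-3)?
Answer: -16691/19864 ≈ -0.84026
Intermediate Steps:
F = 6
X(H) = 3 + H (X(H) = 3 + (-2 + 3)*H = 3 + 1*H = 3 + H)
X(F)/1528 - 23078/27274 = (3 + 6)/1528 - 23078/27274 = 9*(1/1528) - 23078*1/27274 = 9/1528 - 11/13 = -16691/19864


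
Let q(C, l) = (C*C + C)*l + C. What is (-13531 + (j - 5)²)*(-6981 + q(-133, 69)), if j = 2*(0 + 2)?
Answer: -16293502500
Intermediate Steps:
j = 4 (j = 2*2 = 4)
q(C, l) = C + l*(C + C²) (q(C, l) = (C² + C)*l + C = (C + C²)*l + C = l*(C + C²) + C = C + l*(C + C²))
(-13531 + (j - 5)²)*(-6981 + q(-133, 69)) = (-13531 + (4 - 5)²)*(-6981 - 133*(1 + 69 - 133*69)) = (-13531 + (-1)²)*(-6981 - 133*(1 + 69 - 9177)) = (-13531 + 1)*(-6981 - 133*(-9107)) = -13530*(-6981 + 1211231) = -13530*1204250 = -16293502500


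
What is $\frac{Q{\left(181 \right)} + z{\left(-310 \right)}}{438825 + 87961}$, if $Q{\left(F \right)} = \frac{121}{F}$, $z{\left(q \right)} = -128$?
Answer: $- \frac{23047}{95348266} \approx -0.00024171$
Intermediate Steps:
$\frac{Q{\left(181 \right)} + z{\left(-310 \right)}}{438825 + 87961} = \frac{\frac{121}{181} - 128}{438825 + 87961} = \frac{121 \cdot \frac{1}{181} - 128}{526786} = \left(\frac{121}{181} - 128\right) \frac{1}{526786} = \left(- \frac{23047}{181}\right) \frac{1}{526786} = - \frac{23047}{95348266}$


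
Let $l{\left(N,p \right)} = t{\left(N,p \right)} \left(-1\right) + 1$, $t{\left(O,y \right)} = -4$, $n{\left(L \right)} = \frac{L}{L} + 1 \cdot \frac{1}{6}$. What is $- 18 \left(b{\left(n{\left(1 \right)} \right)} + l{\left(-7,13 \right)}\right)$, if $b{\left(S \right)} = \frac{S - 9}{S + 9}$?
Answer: $- \frac{4644}{61} \approx -76.131$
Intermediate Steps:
$n{\left(L \right)} = \frac{7}{6}$ ($n{\left(L \right)} = 1 + 1 \cdot \frac{1}{6} = 1 + \frac{1}{6} = \frac{7}{6}$)
$l{\left(N,p \right)} = 5$ ($l{\left(N,p \right)} = \left(-4\right) \left(-1\right) + 1 = 4 + 1 = 5$)
$b{\left(S \right)} = \frac{-9 + S}{9 + S}$
$- 18 \left(b{\left(n{\left(1 \right)} \right)} + l{\left(-7,13 \right)}\right) = - 18 \left(\frac{-9 + \frac{7}{6}}{9 + \frac{7}{6}} + 5\right) = - 18 \left(\frac{1}{\frac{61}{6}} \left(- \frac{47}{6}\right) + 5\right) = - 18 \left(\frac{6}{61} \left(- \frac{47}{6}\right) + 5\right) = - 18 \left(- \frac{47}{61} + 5\right) = \left(-18\right) \frac{258}{61} = - \frac{4644}{61}$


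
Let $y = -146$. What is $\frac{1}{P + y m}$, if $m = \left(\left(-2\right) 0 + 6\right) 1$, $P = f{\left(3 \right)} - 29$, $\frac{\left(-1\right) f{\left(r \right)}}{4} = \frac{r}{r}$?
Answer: $- \frac{1}{909} \approx -0.0011001$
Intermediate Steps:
$f{\left(r \right)} = -4$ ($f{\left(r \right)} = - 4 \frac{r}{r} = \left(-4\right) 1 = -4$)
$P = -33$ ($P = -4 - 29 = -33$)
$m = 6$ ($m = \left(0 + 6\right) 1 = 6 \cdot 1 = 6$)
$\frac{1}{P + y m} = \frac{1}{-33 - 876} = \frac{1}{-909} = - \frac{1}{909}$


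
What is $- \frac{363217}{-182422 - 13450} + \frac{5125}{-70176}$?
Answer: $\frac{191291189}{107386824} \approx 1.7813$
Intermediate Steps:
$- \frac{363217}{-182422 - 13450} + \frac{5125}{-70176} = - \frac{363217}{-182422 - 13450} + 5125 \left(- \frac{1}{70176}\right) = - \frac{363217}{-195872} - \frac{5125}{70176} = \left(-363217\right) \left(- \frac{1}{195872}\right) - \frac{5125}{70176} = \frac{363217}{195872} - \frac{5125}{70176} = \frac{191291189}{107386824}$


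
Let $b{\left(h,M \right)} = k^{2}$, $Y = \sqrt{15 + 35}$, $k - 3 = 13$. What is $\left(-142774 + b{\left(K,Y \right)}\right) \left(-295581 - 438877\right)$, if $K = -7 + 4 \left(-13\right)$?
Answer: $104673485244$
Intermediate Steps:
$k = 16$ ($k = 3 + 13 = 16$)
$Y = 5 \sqrt{2}$ ($Y = \sqrt{50} = 5 \sqrt{2} \approx 7.0711$)
$K = -59$ ($K = -7 - 52 = -59$)
$b{\left(h,M \right)} = 256$ ($b{\left(h,M \right)} = 16^{2} = 256$)
$\left(-142774 + b{\left(K,Y \right)}\right) \left(-295581 - 438877\right) = \left(-142774 + 256\right) \left(-295581 - 438877\right) = \left(-142518\right) \left(-734458\right) = 104673485244$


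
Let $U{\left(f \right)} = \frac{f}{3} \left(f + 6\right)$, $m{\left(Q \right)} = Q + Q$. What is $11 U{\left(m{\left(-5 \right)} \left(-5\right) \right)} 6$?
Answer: $61600$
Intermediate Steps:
$m{\left(Q \right)} = 2 Q$
$U{\left(f \right)} = \frac{f \left(6 + f\right)}{3}$ ($U{\left(f \right)} = f \frac{1}{3} \left(6 + f\right) = \frac{f}{3} \left(6 + f\right) = \frac{f \left(6 + f\right)}{3}$)
$11 U{\left(m{\left(-5 \right)} \left(-5\right) \right)} 6 = 11 \frac{2 \left(-5\right) \left(-5\right) \left(6 + 2 \left(-5\right) \left(-5\right)\right)}{3} \cdot 6 = 11 \frac{\left(-10\right) \left(-5\right) \left(6 - -50\right)}{3} \cdot 6 = 11 \cdot \frac{1}{3} \cdot 50 \left(6 + 50\right) 6 = 11 \cdot \frac{1}{3} \cdot 50 \cdot 56 \cdot 6 = 11 \cdot \frac{2800}{3} \cdot 6 = \frac{30800}{3} \cdot 6 = 61600$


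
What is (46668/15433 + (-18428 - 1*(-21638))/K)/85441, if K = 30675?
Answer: 98738722/2696559398885 ≈ 3.6617e-5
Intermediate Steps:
(46668/15433 + (-18428 - 1*(-21638))/K)/85441 = (46668/15433 + (-18428 - 1*(-21638))/30675)/85441 = (46668*(1/15433) + (-18428 + 21638)*(1/30675))*(1/85441) = (46668/15433 + 3210*(1/30675))*(1/85441) = (46668/15433 + 214/2045)*(1/85441) = (98738722/31560485)*(1/85441) = 98738722/2696559398885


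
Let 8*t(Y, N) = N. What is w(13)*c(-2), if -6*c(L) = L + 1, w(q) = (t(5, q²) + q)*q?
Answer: 1183/16 ≈ 73.938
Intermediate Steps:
t(Y, N) = N/8
w(q) = q*(q + q²/8) (w(q) = (q²/8 + q)*q = (q + q²/8)*q = q*(q + q²/8))
c(L) = -⅙ - L/6 (c(L) = -(L + 1)/6 = -(1 + L)/6 = -⅙ - L/6)
w(13)*c(-2) = ((⅛)*13²*(8 + 13))*(-⅙ - ⅙*(-2)) = ((⅛)*169*21)*(-⅙ + ⅓) = (3549/8)*(⅙) = 1183/16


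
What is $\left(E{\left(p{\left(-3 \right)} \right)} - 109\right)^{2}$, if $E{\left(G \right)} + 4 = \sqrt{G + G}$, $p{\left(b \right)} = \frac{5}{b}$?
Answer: $\frac{\left(339 - i \sqrt{30}\right)^{2}}{9} \approx 12766.0 - 412.62 i$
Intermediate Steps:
$E{\left(G \right)} = -4 + \sqrt{2} \sqrt{G}$ ($E{\left(G \right)} = -4 + \sqrt{G + G} = -4 + \sqrt{2 G} = -4 + \sqrt{2} \sqrt{G}$)
$\left(E{\left(p{\left(-3 \right)} \right)} - 109\right)^{2} = \left(\left(-4 + \sqrt{2} \sqrt{\frac{5}{-3}}\right) - 109\right)^{2} = \left(\left(-4 + \sqrt{2} \sqrt{5 \left(- \frac{1}{3}\right)}\right) - 109\right)^{2} = \left(\left(-4 + \sqrt{2} \sqrt{- \frac{5}{3}}\right) - 109\right)^{2} = \left(\left(-4 + \sqrt{2} \frac{i \sqrt{15}}{3}\right) - 109\right)^{2} = \left(\left(-4 + \frac{i \sqrt{30}}{3}\right) - 109\right)^{2} = \left(-113 + \frac{i \sqrt{30}}{3}\right)^{2}$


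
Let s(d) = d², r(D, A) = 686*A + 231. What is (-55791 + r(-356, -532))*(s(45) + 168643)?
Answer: -71767942016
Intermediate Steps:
r(D, A) = 231 + 686*A
(-55791 + r(-356, -532))*(s(45) + 168643) = (-55791 + (231 + 686*(-532)))*(45² + 168643) = (-55791 + (231 - 364952))*(2025 + 168643) = (-55791 - 364721)*170668 = -420512*170668 = -71767942016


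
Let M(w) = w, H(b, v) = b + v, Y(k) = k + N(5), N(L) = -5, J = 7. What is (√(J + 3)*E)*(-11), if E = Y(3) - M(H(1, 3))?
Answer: 66*√10 ≈ 208.71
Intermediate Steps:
Y(k) = -5 + k (Y(k) = k - 5 = -5 + k)
E = -6 (E = (-5 + 3) - (1 + 3) = -2 - 1*4 = -2 - 4 = -6)
(√(J + 3)*E)*(-11) = (√(7 + 3)*(-6))*(-11) = (√10*(-6))*(-11) = -6*√10*(-11) = 66*√10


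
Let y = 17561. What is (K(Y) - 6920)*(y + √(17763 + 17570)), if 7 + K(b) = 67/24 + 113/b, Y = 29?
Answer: -84583206257/696 - 4816537*√35333/696 ≈ -1.2283e+8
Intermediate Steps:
K(b) = -101/24 + 113/b (K(b) = -7 + (67/24 + 113/b) = -101/24 + 113/b)
(K(Y) - 6920)*(y + √(17763 + 17570)) = ((-101/24 + 113/29) - 6920)*(17561 + √(17763 + 17570)) = ((-101/24 + 113*(1/29)) - 6920)*(17561 + √35333) = ((-101/24 + 113/29) - 6920)*(17561 + √35333) = (-217/696 - 6920)*(17561 + √35333) = -4816537*(17561 + √35333)/696 = -84583206257/696 - 4816537*√35333/696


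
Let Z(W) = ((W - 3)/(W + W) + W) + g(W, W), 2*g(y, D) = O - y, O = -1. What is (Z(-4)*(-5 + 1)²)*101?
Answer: -2626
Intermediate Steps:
g(y, D) = -½ - y/2 (g(y, D) = (-1 - y)/2 = -½ - y/2)
Z(W) = -½ + W/2 + (-3 + W)/(2*W) (Z(W) = ((W - 3)/(W + W) + W) + (-½ - W/2) = ((-3 + W)/((2*W)) + W) + (-½ - W/2) = ((-3 + W)*(1/(2*W)) + W) + (-½ - W/2) = ((-3 + W)/(2*W) + W) + (-½ - W/2) = (W + (-3 + W)/(2*W)) + (-½ - W/2) = -½ + W/2 + (-3 + W)/(2*W))
(Z(-4)*(-5 + 1)²)*101 = (((½)*(-3 + (-4)²)/(-4))*(-5 + 1)²)*101 = (((½)*(-¼)*(-3 + 16))*(-4)²)*101 = (((½)*(-¼)*13)*16)*101 = -13/8*16*101 = -26*101 = -2626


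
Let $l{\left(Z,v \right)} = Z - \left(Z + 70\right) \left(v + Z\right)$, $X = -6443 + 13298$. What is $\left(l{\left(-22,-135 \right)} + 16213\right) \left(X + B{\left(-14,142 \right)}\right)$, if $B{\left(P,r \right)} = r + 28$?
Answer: $166682175$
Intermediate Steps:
$B{\left(P,r \right)} = 28 + r$
$X = 6855$
$l{\left(Z,v \right)} = Z - \left(70 + Z\right) \left(Z + v\right)$
$\left(l{\left(-22,-135 \right)} + 16213\right) \left(X + B{\left(-14,142 \right)}\right) = \left(\left(- \left(-22\right)^{2} - -9450 - -1518 - \left(-22\right) \left(-135\right)\right) + 16213\right) \left(6855 + \left(28 + 142\right)\right) = \left(\left(\left(-1\right) 484 + 9450 + 1518 - 2970\right) + 16213\right) \left(6855 + 170\right) = \left(\left(-484 + 9450 + 1518 - 2970\right) + 16213\right) 7025 = \left(7514 + 16213\right) 7025 = 23727 \cdot 7025 = 166682175$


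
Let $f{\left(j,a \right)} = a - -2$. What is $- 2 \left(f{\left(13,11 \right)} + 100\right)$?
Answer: $-226$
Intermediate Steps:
$f{\left(j,a \right)} = 2 + a$ ($f{\left(j,a \right)} = a + 2 = 2 + a$)
$- 2 \left(f{\left(13,11 \right)} + 100\right) = - 2 \left(\left(2 + 11\right) + 100\right) = - 2 \left(13 + 100\right) = \left(-2\right) 113 = -226$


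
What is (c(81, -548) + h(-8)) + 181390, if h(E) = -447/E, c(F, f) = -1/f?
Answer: 198864681/1096 ≈ 1.8145e+5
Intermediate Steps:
(c(81, -548) + h(-8)) + 181390 = (-1/(-548) - 447/(-8)) + 181390 = (-1*(-1/548) - 447*(-⅛)) + 181390 = (1/548 + 447/8) + 181390 = 61241/1096 + 181390 = 198864681/1096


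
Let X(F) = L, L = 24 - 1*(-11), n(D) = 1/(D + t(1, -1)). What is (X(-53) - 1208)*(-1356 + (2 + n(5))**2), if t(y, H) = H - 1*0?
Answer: 25354395/16 ≈ 1.5847e+6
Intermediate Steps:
t(y, H) = H (t(y, H) = H + 0 = H)
n(D) = 1/(-1 + D) (n(D) = 1/(D - 1) = 1/(-1 + D))
L = 35 (L = 24 + 11 = 35)
X(F) = 35
(X(-53) - 1208)*(-1356 + (2 + n(5))**2) = (35 - 1208)*(-1356 + (2 + 1/(-1 + 5))**2) = -1173*(-1356 + (2 + 1/4)**2) = -1173*(-1356 + (9/4)**2) = -1173*(-1356 + 81/16) = -1173*(-21615/16) = 25354395/16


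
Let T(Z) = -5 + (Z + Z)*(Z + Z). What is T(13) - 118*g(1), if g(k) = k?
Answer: 553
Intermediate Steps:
T(Z) = -5 + 4*Z² (T(Z) = -5 + (2*Z)*(2*Z) = -5 + 4*Z²)
T(13) - 118*g(1) = (-5 + 4*13²) - 118*1 = (-5 + 4*169) - 118 = (-5 + 676) - 118 = 671 - 118 = 553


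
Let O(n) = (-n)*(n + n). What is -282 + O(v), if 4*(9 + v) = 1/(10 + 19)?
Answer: -2985145/6728 ≈ -443.69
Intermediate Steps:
v = -1043/116 (v = -9 + 1/(4*(10 + 19)) = -9 + (¼)/29 = -9 + (¼)*(1/29) = -9 + 1/116 = -1043/116 ≈ -8.9914)
O(n) = -2*n² (O(n) = (-n)*(2*n) = -2*n²)
-282 + O(v) = -282 - 2*(-1043/116)² = -282 - 2*1087849/13456 = -282 - 1087849/6728 = -2985145/6728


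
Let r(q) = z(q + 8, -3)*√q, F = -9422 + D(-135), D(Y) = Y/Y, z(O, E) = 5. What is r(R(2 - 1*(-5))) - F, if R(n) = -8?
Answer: 9421 + 10*I*√2 ≈ 9421.0 + 14.142*I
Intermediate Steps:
D(Y) = 1
F = -9421 (F = -9422 + 1 = -9421)
r(q) = 5*√q
r(R(2 - 1*(-5))) - F = 5*√(-8) - 1*(-9421) = 5*(2*I*√2) + 9421 = 10*I*√2 + 9421 = 9421 + 10*I*√2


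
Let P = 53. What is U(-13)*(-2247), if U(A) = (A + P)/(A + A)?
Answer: 44940/13 ≈ 3456.9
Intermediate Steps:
U(A) = (53 + A)/(2*A) (U(A) = (A + 53)/(A + A) = (53 + A)/((2*A)) = (53 + A)*(1/(2*A)) = (53 + A)/(2*A))
U(-13)*(-2247) = ((½)*(53 - 13)/(-13))*(-2247) = ((½)*(-1/13)*40)*(-2247) = -20/13*(-2247) = 44940/13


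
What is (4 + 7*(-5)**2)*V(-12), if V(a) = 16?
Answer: 2864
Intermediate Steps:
(4 + 7*(-5)**2)*V(-12) = (4 + 7*(-5)**2)*16 = (4 + 7*25)*16 = (4 + 175)*16 = 179*16 = 2864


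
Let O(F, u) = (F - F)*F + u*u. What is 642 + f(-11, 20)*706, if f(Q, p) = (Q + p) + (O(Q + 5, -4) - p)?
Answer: 4172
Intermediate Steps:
O(F, u) = u² (O(F, u) = 0*F + u² = 0 + u² = u²)
f(Q, p) = 16 + Q (f(Q, p) = (Q + p) + ((-4)² - p) = (Q + p) + (16 - p) = 16 + Q)
642 + f(-11, 20)*706 = 642 + (16 - 11)*706 = 642 + 5*706 = 642 + 3530 = 4172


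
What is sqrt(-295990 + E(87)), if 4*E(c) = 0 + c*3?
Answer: I*sqrt(1183699)/2 ≈ 543.99*I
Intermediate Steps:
E(c) = 3*c/4 (E(c) = (0 + c*3)/4 = (0 + 3*c)/4 = (3*c)/4 = 3*c/4)
sqrt(-295990 + E(87)) = sqrt(-295990 + (3/4)*87) = sqrt(-295990 + 261/4) = sqrt(-1183699/4) = I*sqrt(1183699)/2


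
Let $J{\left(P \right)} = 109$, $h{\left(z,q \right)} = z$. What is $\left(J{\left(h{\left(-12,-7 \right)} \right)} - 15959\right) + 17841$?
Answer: $1991$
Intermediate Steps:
$\left(J{\left(h{\left(-12,-7 \right)} \right)} - 15959\right) + 17841 = \left(109 - 15959\right) + 17841 = -15850 + 17841 = 1991$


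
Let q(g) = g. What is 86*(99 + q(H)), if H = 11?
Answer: 9460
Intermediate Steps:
86*(99 + q(H)) = 86*(99 + 11) = 86*110 = 9460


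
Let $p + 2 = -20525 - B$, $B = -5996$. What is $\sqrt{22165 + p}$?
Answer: $\sqrt{7634} \approx 87.373$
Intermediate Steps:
$p = -14531$ ($p = -2 - 14529 = -14531$)
$\sqrt{22165 + p} = \sqrt{22165 - 14531} = \sqrt{7634}$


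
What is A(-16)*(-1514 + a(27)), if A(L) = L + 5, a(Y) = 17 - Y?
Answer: 16764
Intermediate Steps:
A(L) = 5 + L
A(-16)*(-1514 + a(27)) = (5 - 16)*(-1514 + (17 - 1*27)) = -11*(-1514 + (17 - 27)) = -11*(-1514 - 10) = -11*(-1524) = 16764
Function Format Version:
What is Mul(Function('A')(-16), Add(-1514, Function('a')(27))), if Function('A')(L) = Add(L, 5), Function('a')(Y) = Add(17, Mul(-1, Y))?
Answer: 16764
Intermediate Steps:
Function('A')(L) = Add(5, L)
Mul(Function('A')(-16), Add(-1514, Function('a')(27))) = Mul(Add(5, -16), Add(-1514, Add(17, Mul(-1, 27)))) = Mul(-11, Add(-1514, Add(17, -27))) = Mul(-11, Add(-1514, -10)) = Mul(-11, -1524) = 16764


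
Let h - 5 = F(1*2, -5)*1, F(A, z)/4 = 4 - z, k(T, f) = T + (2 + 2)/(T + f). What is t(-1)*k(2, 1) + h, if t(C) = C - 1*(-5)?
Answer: 163/3 ≈ 54.333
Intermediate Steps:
t(C) = 5 + C (t(C) = C + 5 = 5 + C)
k(T, f) = T + 4/(T + f)
F(A, z) = 16 - 4*z (F(A, z) = 4*(4 - z) = 16 - 4*z)
h = 41 (h = 5 + (16 - 4*(-5))*1 = 5 + (16 + 20)*1 = 5 + 36*1 = 5 + 36 = 41)
t(-1)*k(2, 1) + h = (5 - 1)*((4 + 2**2 + 2*1)/(2 + 1)) + 41 = 4*((4 + 4 + 2)/3) + 41 = 4*((1/3)*10) + 41 = 4*(10/3) + 41 = 40/3 + 41 = 163/3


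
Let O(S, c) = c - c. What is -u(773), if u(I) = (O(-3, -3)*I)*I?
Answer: 0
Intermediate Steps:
O(S, c) = 0
u(I) = 0 (u(I) = (0*I)*I = 0*I = 0)
-u(773) = -1*0 = 0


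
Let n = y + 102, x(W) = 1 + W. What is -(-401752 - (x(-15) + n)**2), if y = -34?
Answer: 404668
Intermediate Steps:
n = 68 (n = -34 + 102 = 68)
-(-401752 - (x(-15) + n)**2) = -(-401752 - ((1 - 15) + 68)**2) = -(-401752 - (-14 + 68)**2) = -(-401752 - 1*54**2) = -(-401752 - 1*2916) = -(-401752 - 2916) = -1*(-404668) = 404668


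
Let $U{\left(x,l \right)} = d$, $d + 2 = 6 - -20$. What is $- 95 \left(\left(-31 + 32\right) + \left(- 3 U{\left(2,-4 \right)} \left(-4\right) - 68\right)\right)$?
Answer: $-20995$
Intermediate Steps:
$d = 24$ ($d = -2 + \left(6 - -20\right) = -2 + \left(6 + 20\right) = -2 + 26 = 24$)
$U{\left(x,l \right)} = 24$
$- 95 \left(\left(-31 + 32\right) + \left(- 3 U{\left(2,-4 \right)} \left(-4\right) - 68\right)\right) = - 95 \left(\left(-31 + 32\right) - \left(68 - \left(-3\right) 24 \left(-4\right)\right)\right) = - 95 \left(1 - -220\right) = - 95 \left(1 + \left(288 - 68\right)\right) = - 95 \left(1 + 220\right) = \left(-95\right) 221 = -20995$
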